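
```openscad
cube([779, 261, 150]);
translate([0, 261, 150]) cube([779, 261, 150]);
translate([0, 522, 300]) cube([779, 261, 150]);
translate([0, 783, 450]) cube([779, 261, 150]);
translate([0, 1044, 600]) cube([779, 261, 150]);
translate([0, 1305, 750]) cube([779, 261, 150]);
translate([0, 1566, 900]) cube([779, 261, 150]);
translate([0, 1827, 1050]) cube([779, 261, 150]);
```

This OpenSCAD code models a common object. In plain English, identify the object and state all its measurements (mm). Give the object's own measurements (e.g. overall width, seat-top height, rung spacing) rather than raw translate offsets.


A straight staircase of 8 solid steps. Each step is 779 mm wide (x), 261 mm deep (y, the going) and 150 mm tall (the rise). The first step rests on the floor; each subsequent step sits one going further in +y and one rise higher in +z, directly behind and above the previous step with no overlap.


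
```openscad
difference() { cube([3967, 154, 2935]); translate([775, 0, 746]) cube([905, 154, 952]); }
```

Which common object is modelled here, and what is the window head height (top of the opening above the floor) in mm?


A wall with a window opening. The window head height is 1698 mm.

A wall with a rectangular opening subtracted — a window. Sill at z = 746, opening 952 mm tall, so the head is at 746 + 952 = 1698 mm.


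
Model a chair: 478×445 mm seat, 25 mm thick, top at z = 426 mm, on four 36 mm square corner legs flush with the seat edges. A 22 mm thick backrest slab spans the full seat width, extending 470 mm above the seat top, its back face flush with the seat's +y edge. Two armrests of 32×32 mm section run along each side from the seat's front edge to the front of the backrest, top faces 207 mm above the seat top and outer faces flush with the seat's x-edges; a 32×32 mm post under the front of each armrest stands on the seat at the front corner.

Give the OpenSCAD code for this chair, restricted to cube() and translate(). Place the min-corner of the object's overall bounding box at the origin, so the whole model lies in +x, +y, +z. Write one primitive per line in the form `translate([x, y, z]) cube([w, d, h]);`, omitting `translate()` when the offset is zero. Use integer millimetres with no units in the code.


// leg_h = 426 - 25 = 401
// arm post h = 207 - 32 = 175
translate([0, 0, 401]) cube([478, 445, 25]);
cube([36, 36, 401]);
translate([442, 0, 0]) cube([36, 36, 401]);
translate([0, 409, 0]) cube([36, 36, 401]);
translate([442, 409, 0]) cube([36, 36, 401]);
translate([0, 423, 426]) cube([478, 22, 470]);
translate([0, 0, 601]) cube([32, 423, 32]);
translate([446, 0, 601]) cube([32, 423, 32]);
translate([0, 0, 426]) cube([32, 32, 175]);
translate([446, 0, 426]) cube([32, 32, 175]);


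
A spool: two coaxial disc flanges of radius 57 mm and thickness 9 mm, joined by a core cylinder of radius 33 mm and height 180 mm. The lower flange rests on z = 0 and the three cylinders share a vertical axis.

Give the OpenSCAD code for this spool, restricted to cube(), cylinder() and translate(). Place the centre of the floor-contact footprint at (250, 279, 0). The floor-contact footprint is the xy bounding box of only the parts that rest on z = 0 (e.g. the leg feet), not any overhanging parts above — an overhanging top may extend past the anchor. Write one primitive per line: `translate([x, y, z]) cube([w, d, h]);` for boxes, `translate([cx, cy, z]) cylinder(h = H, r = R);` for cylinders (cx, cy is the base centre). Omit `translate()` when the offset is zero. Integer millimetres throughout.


translate([250, 279, 0]) cylinder(h = 9, r = 57);
translate([250, 279, 9]) cylinder(h = 180, r = 33);
translate([250, 279, 189]) cylinder(h = 9, r = 57);


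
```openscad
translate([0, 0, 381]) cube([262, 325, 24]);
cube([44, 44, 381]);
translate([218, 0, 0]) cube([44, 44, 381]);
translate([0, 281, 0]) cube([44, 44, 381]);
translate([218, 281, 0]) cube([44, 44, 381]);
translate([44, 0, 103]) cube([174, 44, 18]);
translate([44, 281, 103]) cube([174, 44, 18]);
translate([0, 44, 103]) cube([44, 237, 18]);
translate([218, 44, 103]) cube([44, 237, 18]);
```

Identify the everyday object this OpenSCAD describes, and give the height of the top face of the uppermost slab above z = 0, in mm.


A stool. The seat height is 405 mm.

A 262×325×24 slab at z = 381 on four corner posts — a stool. The seat top is 381 + 24 = 405 mm.


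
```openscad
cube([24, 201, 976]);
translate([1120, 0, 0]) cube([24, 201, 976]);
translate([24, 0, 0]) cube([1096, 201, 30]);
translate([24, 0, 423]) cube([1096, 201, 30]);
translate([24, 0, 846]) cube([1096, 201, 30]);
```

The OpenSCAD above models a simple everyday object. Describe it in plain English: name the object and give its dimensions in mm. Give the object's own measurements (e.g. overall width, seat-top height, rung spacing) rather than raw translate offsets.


An open bookshelf. Two side panels, each 24 mm thick, 201 mm deep and 976 mm tall, stand 1144 mm apart (outside-to-outside). Between them sit 3 shelves, each 30 mm thick and 201 mm deep, spanning the full gap between the sides. The bottom shelf rests on the floor (its underside at z = 0) and the clear gap between one shelf's top and the next shelf's underside is 393 mm.


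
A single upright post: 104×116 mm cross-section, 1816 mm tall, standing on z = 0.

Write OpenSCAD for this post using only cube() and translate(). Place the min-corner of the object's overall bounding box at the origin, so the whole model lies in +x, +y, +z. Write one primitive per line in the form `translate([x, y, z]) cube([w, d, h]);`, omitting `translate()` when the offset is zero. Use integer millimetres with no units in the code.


cube([104, 116, 1816]);


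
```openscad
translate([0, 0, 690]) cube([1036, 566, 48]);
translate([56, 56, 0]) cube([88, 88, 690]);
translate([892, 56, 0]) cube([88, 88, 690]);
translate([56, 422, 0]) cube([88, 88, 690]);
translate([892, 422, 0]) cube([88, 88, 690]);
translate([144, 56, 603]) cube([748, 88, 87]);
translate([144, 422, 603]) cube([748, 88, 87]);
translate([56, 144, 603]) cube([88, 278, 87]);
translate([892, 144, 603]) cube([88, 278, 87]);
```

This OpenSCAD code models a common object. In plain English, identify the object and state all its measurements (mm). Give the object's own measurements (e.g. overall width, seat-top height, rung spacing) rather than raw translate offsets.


A table: top 1036 mm (x) × 566 mm (y), 48 mm thick, upper face at z = 738 mm, on four 88×88 mm square legs, each inset 56 mm from the nearest pair of top edges from z = 0 to the bottom of the top. Four apron rails, 88 mm thick and 87 mm tall, run between adjacent legs with their top edges flush with the underside of the top and their outer faces flush with the legs' outer faces.


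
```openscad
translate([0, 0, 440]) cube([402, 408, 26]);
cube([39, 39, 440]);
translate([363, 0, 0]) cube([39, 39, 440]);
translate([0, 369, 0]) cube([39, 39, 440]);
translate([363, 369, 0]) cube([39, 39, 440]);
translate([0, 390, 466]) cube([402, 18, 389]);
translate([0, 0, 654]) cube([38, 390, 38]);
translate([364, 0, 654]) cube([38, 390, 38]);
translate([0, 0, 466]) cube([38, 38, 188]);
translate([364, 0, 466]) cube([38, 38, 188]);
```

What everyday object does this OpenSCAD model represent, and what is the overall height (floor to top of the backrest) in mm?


A chair. The overall height is 855 mm.

A slab on four corner posts with a tall panel at the back — a chair. The seat slab sits at z = 440 with thickness 26, and the 389 mm backrest starts at the seat top, so the overall height is 440 + 26 + 389 = 855 mm.


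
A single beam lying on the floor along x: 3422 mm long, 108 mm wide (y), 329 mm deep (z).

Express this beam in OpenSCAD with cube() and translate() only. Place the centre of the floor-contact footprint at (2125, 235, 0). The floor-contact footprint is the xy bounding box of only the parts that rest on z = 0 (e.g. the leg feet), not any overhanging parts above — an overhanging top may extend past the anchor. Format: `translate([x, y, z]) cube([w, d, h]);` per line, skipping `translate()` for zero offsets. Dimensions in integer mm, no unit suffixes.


translate([414, 181, 0]) cube([3422, 108, 329]);


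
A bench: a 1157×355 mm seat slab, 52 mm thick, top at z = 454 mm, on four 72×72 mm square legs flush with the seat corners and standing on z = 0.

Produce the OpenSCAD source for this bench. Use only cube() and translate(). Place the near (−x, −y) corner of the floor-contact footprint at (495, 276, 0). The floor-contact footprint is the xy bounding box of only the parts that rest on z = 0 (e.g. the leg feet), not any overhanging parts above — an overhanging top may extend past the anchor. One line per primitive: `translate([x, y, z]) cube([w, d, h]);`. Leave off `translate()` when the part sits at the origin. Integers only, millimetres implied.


translate([495, 276, 402]) cube([1157, 355, 52]);
translate([495, 276, 0]) cube([72, 72, 402]);
translate([495, 559, 0]) cube([72, 72, 402]);
translate([1580, 276, 0]) cube([72, 72, 402]);
translate([1580, 559, 0]) cube([72, 72, 402]);


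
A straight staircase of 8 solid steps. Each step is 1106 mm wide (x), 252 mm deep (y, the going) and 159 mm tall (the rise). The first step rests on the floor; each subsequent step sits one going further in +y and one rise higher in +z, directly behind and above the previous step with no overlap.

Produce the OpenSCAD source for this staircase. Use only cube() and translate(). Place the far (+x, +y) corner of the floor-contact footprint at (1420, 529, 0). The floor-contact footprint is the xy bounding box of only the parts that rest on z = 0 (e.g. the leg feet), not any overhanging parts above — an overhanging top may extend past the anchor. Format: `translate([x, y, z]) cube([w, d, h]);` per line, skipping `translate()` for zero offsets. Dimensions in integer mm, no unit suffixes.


translate([314, 277, 0]) cube([1106, 252, 159]);
translate([314, 529, 159]) cube([1106, 252, 159]);
translate([314, 781, 318]) cube([1106, 252, 159]);
translate([314, 1033, 477]) cube([1106, 252, 159]);
translate([314, 1285, 636]) cube([1106, 252, 159]);
translate([314, 1537, 795]) cube([1106, 252, 159]);
translate([314, 1789, 954]) cube([1106, 252, 159]);
translate([314, 2041, 1113]) cube([1106, 252, 159]);


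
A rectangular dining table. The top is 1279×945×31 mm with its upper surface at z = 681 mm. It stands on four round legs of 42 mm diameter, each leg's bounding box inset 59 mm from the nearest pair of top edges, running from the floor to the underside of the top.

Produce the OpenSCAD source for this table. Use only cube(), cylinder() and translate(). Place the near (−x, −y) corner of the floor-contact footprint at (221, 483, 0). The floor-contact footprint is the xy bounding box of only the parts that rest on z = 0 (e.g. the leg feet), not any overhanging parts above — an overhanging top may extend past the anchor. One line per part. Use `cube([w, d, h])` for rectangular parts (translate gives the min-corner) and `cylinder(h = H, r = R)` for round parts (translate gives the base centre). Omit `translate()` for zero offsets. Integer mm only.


translate([162, 424, 650]) cube([1279, 945, 31]);
translate([242, 504, 0]) cylinder(h = 650, r = 21);
translate([1361, 504, 0]) cylinder(h = 650, r = 21);
translate([242, 1289, 0]) cylinder(h = 650, r = 21);
translate([1361, 1289, 0]) cylinder(h = 650, r = 21);


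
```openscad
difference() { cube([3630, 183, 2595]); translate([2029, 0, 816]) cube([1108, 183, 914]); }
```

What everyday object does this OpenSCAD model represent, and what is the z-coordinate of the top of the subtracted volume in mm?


A wall with a window opening. The window head height is 1730 mm.

A wall with a rectangular opening subtracted — a window. Sill at z = 816, opening 914 mm tall, so the head is at 816 + 914 = 1730 mm.


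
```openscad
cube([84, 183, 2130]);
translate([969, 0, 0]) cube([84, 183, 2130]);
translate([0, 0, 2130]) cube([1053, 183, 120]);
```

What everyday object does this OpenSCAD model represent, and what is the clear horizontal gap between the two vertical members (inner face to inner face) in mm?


A door frame. The clear opening width is 885 mm.

Two 2130 mm tall posts with a header on top — a door frame. The left jamb is 84 mm wide at x = 0; the right jamb starts at x = 969. The clear opening is 969 − 84 = 885 mm.


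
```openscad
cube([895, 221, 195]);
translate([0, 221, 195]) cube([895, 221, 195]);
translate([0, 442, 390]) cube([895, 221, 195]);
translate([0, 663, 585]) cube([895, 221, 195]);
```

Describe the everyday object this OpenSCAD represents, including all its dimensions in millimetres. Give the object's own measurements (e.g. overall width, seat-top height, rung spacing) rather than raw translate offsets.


A straight staircase of 4 solid steps. Each step is 895 mm wide (x), 221 mm deep (y, the going) and 195 mm tall (the rise). The first step rests on the floor; each subsequent step sits one going further in +y and one rise higher in +z, directly behind and above the previous step with no overlap.


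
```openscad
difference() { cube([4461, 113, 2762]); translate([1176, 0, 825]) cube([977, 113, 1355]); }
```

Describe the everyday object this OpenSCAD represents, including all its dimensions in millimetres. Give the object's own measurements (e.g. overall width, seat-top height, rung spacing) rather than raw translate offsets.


A wall 4461 mm long (x), 113 mm thick (y), 2762 mm tall, with a rectangular window opening cut through it. The opening is 977 mm wide and 1355 mm tall; its sill is at z = 825 mm and its near (−x) edge is 1176 mm from the wall's −x end. The opening passes through the full wall thickness.


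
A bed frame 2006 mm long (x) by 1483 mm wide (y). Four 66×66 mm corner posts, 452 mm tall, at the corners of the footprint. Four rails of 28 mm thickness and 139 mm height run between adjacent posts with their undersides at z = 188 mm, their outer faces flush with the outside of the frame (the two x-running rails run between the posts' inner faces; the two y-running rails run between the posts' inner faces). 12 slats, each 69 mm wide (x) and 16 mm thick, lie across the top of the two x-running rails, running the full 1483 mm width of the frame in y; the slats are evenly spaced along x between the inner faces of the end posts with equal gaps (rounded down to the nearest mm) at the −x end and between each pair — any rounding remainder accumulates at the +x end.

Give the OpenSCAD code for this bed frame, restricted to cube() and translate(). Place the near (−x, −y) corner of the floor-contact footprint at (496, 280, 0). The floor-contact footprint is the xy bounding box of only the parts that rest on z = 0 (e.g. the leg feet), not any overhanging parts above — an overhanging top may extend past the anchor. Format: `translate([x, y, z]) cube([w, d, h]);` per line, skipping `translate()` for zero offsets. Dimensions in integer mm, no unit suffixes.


translate([496, 280, 0]) cube([66, 66, 452]);
translate([496, 1697, 0]) cube([66, 66, 452]);
translate([2436, 280, 0]) cube([66, 66, 452]);
translate([2436, 1697, 0]) cube([66, 66, 452]);
translate([562, 280, 188]) cube([1874, 28, 139]);
translate([562, 1735, 188]) cube([1874, 28, 139]);
translate([496, 346, 188]) cube([28, 1351, 139]);
translate([2474, 346, 188]) cube([28, 1351, 139]);
translate([642, 280, 327]) cube([69, 1483, 16]);
translate([791, 280, 327]) cube([69, 1483, 16]);
translate([940, 280, 327]) cube([69, 1483, 16]);
translate([1089, 280, 327]) cube([69, 1483, 16]);
translate([1238, 280, 327]) cube([69, 1483, 16]);
translate([1387, 280, 327]) cube([69, 1483, 16]);
translate([1536, 280, 327]) cube([69, 1483, 16]);
translate([1685, 280, 327]) cube([69, 1483, 16]);
translate([1834, 280, 327]) cube([69, 1483, 16]);
translate([1983, 280, 327]) cube([69, 1483, 16]);
translate([2132, 280, 327]) cube([69, 1483, 16]);
translate([2281, 280, 327]) cube([69, 1483, 16]);


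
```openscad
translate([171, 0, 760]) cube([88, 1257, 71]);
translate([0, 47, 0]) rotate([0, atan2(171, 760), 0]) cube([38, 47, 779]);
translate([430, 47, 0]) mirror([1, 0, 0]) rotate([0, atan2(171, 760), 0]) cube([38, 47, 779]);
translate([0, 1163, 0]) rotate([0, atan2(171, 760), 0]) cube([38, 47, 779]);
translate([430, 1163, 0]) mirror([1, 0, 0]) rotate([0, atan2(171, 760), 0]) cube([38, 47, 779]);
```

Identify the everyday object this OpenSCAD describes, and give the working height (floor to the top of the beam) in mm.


A sawhorse. The overall height is 831 mm.

A beam across two mirrored pairs of raked legs — a sawhorse. The beam's underside is at z = 760 (matching the legs' vertical rise in atan2(171, 760)) and the beam is 71 mm tall, so its top is at 760 + 71 = 831 mm. The raked legs top out at the beam's underside, so that is the highest point.


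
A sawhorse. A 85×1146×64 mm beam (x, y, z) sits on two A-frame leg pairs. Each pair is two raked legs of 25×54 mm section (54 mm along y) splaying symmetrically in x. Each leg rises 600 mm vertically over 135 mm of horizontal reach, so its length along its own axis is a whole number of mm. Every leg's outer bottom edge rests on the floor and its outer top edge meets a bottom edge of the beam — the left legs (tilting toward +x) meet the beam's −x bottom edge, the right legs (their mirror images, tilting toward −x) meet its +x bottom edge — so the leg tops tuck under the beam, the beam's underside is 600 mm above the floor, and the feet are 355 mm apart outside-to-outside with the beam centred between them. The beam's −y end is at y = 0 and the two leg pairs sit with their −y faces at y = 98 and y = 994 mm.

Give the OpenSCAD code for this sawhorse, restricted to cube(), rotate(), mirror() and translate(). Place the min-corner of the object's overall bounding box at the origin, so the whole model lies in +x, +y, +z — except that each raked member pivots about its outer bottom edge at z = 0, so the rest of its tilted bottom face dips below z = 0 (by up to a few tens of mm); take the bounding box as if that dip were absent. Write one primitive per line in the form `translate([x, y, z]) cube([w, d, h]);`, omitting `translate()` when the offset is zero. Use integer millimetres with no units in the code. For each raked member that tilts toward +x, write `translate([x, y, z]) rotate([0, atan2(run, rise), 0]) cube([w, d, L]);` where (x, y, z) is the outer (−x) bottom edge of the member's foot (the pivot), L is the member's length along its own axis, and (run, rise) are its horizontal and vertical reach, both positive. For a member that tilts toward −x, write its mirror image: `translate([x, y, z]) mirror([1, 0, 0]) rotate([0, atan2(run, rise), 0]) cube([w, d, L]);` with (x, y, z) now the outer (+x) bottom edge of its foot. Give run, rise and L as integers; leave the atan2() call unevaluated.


// leg length = √(135² + 600²) = 615
// right-leg outer foot x = 2·135 + 85 = 355
// beam min-corner = (135, 0, 600)
translate([135, 0, 600]) cube([85, 1146, 64]);
translate([0, 98, 0]) rotate([0, atan2(135, 600), 0]) cube([25, 54, 615]);
translate([355, 98, 0]) mirror([1, 0, 0]) rotate([0, atan2(135, 600), 0]) cube([25, 54, 615]);
translate([0, 994, 0]) rotate([0, atan2(135, 600), 0]) cube([25, 54, 615]);
translate([355, 994, 0]) mirror([1, 0, 0]) rotate([0, atan2(135, 600), 0]) cube([25, 54, 615]);


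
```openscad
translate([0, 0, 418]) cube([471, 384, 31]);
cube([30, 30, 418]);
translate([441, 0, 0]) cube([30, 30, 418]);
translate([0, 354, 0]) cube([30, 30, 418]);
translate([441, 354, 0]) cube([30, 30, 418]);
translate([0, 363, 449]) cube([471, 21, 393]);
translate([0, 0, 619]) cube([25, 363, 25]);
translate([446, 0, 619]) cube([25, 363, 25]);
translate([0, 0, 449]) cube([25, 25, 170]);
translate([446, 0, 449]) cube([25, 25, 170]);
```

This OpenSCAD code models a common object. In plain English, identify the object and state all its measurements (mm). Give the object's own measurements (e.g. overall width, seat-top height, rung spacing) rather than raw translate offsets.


A chair. The seat is a 471×384×31 mm slab with its top at z = 449 mm, on four 30×30 mm corner legs (flush with the seat edges, standing on z = 0). A flat backrest 21 mm thick, 393 mm tall, spans the full seat width and rises from the seat top along its +y edge, rear face flush with the rear of the seat. Two armrests of 25×25 mm section run along each side from the seat's front edge to the front of the backrest, top faces 195 mm above the seat top and outer faces flush with the seat's x-edges; a 25×25 mm post under the front of each armrest stands on the seat at the front corner.


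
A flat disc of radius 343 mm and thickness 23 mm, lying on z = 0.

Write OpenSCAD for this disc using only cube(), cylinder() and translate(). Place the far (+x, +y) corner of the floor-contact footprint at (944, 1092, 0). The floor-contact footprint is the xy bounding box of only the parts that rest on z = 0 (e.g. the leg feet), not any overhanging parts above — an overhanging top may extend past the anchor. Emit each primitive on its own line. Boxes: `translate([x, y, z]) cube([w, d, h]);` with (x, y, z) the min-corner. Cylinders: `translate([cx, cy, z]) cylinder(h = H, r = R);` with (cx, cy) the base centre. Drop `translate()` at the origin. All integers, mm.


translate([601, 749, 0]) cylinder(h = 23, r = 343);


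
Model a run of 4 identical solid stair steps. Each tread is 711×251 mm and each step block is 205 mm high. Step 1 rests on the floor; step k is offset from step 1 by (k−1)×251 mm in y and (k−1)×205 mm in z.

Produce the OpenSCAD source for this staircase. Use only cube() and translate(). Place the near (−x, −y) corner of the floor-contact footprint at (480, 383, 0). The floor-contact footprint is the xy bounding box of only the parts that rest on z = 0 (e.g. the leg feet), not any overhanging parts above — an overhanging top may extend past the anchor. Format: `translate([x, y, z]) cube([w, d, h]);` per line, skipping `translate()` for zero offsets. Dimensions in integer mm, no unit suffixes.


translate([480, 383, 0]) cube([711, 251, 205]);
translate([480, 634, 205]) cube([711, 251, 205]);
translate([480, 885, 410]) cube([711, 251, 205]);
translate([480, 1136, 615]) cube([711, 251, 205]);


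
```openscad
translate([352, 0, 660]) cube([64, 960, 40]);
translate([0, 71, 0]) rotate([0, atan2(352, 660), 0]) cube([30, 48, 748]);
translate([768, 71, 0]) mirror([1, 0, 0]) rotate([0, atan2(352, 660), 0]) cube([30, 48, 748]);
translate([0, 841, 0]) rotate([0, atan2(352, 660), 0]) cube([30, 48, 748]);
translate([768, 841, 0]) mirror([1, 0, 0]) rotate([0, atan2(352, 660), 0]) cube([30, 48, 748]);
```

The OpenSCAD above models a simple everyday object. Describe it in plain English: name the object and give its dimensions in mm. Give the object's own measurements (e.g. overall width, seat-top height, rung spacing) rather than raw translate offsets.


A sawhorse. A 64×960×40 mm beam (x, y, z) sits on two A-frame leg pairs. Each pair is two raked legs of 30×48 mm section (48 mm along y) splaying symmetrically in x. Each leg rises 660 mm vertically over 352 mm of horizontal reach and is 748 mm long along its own axis. Every leg's outer bottom edge rests on the floor and its outer top edge meets a bottom edge of the beam — the left legs (tilting toward +x) meet the beam's −x bottom edge, the right legs (their mirror images, tilting toward −x) meet its +x bottom edge — so the leg tops tuck under the beam, the beam's underside is 660 mm above the floor, and the feet are 768 mm apart outside-to-outside with the beam centred between them. The two leg pairs are set in 71 mm from either end of the beam.


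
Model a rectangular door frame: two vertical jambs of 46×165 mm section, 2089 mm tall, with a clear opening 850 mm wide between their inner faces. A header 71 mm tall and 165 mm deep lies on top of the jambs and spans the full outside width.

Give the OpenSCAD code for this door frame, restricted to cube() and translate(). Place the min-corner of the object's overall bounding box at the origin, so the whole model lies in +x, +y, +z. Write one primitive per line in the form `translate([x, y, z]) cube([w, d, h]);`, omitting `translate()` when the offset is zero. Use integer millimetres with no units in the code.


cube([46, 165, 2089]);
translate([896, 0, 0]) cube([46, 165, 2089]);
translate([0, 0, 2089]) cube([942, 165, 71]);


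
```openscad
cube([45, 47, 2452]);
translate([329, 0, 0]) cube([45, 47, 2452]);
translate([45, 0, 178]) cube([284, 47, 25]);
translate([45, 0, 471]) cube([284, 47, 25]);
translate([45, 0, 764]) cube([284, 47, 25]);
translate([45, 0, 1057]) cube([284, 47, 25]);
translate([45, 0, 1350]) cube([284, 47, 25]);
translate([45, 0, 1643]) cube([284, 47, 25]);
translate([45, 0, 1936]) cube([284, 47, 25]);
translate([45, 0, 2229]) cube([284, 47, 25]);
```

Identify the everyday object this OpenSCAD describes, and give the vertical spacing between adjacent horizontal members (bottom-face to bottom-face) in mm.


A ladder. The rung spacing is 293 mm.

Two tall 45×47 posts with 8 short bars between them — a ladder. Adjacent rungs sit at z = 178 and z = 471, so the spacing is 471 − 178 = 293 mm.


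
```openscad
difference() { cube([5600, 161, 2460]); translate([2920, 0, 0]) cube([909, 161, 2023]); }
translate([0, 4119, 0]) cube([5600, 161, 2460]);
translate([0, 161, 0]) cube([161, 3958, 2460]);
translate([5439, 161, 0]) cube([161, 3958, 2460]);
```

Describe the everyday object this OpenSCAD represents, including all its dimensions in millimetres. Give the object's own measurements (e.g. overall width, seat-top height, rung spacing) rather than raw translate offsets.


A single room: four walls, each 2460 mm tall and 161 mm thick, enclosing an outside footprint 5600×4280 mm (x × y), no floor or roof. The front and back walls (−y and +y sides) run the full x-width; the side walls fit between their inner faces. A door opening 909 mm wide and 2023 mm tall is cut through the front wall from the floor up, its −x edge 2920 mm from the wall's −x end.


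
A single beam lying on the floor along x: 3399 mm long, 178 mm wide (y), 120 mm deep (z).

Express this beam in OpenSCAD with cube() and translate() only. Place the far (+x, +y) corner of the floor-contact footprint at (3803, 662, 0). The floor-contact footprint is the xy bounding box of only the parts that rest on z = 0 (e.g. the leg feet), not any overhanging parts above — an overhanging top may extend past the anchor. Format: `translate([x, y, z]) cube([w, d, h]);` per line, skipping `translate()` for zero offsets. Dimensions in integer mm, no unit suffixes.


translate([404, 484, 0]) cube([3399, 178, 120]);


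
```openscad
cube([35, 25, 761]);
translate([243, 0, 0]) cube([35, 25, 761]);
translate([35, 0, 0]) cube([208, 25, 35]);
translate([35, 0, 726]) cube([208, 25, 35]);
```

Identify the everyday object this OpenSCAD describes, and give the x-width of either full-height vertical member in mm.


A picture frame. The border width is 35 mm.

Four thin pieces enclosing a rectangular opening — a picture frame. The two full-height stiles are 761 mm tall; the top rail sits at z = 726 and is 35 mm tall, so the border above the opening is 761 − 726 = 35 mm, matching the stile x-width.


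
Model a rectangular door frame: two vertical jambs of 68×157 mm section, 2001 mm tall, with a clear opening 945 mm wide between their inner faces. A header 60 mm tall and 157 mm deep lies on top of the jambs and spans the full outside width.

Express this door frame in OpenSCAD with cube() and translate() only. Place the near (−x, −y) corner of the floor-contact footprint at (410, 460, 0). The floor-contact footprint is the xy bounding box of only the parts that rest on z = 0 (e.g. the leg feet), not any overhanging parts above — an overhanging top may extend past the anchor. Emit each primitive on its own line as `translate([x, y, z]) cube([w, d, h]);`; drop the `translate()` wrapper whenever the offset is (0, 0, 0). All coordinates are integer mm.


translate([410, 460, 0]) cube([68, 157, 2001]);
translate([1423, 460, 0]) cube([68, 157, 2001]);
translate([410, 460, 2001]) cube([1081, 157, 60]);


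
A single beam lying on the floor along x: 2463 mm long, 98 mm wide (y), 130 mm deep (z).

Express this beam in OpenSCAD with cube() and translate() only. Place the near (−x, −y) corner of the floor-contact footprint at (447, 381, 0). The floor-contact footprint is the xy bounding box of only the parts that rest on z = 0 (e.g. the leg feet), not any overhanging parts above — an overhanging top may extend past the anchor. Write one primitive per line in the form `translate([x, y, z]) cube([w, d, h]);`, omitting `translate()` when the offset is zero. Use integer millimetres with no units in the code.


translate([447, 381, 0]) cube([2463, 98, 130]);


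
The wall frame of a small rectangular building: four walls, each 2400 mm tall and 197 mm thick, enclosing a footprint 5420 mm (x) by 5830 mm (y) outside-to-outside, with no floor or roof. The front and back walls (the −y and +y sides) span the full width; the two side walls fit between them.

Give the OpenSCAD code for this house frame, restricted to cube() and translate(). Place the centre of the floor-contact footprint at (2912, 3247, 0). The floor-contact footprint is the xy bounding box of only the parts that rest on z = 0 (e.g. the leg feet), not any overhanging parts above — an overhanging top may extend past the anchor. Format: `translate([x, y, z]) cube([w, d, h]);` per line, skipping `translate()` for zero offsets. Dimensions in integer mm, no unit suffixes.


translate([202, 332, 0]) cube([5420, 197, 2400]);
translate([202, 5965, 0]) cube([5420, 197, 2400]);
translate([202, 529, 0]) cube([197, 5436, 2400]);
translate([5425, 529, 0]) cube([197, 5436, 2400]);


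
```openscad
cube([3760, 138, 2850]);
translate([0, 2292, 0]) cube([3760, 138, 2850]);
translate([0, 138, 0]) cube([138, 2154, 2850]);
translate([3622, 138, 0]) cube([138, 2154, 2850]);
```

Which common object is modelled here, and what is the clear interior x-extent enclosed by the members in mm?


A house (or room) frame. The interior width is 3484 mm.

Four 2850 mm walls enclosing a rectangle with no floor or roof — a room or house frame. Outside width is 3760 mm and wall thickness is 138 mm, so the interior width is 3760 − 2 × 138 = 3484 mm.


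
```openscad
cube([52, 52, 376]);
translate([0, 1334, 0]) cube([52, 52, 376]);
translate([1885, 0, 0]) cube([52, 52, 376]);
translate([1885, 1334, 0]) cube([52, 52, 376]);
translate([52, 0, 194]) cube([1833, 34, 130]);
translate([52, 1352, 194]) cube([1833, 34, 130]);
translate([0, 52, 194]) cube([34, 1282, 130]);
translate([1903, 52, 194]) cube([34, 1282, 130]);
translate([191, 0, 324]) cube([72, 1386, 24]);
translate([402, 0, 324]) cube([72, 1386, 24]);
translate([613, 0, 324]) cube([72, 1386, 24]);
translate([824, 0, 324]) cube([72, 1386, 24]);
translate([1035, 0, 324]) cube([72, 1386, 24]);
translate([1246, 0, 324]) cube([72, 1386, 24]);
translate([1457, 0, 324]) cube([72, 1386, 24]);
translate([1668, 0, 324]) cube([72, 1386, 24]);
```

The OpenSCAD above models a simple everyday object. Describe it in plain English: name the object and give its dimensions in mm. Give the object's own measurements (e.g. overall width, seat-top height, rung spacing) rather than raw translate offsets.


A bed frame 1937 mm long (x) by 1386 mm wide (y). Four 52×52 mm corner posts, 376 mm tall, at the corners of the footprint. Four rails of 34 mm thickness and 130 mm height run between adjacent posts with their undersides at z = 194 mm, their outer faces flush with the outside of the frame (the two x-running rails run between the posts' inner faces; the two y-running rails run between the posts' inner faces). 8 slats, each 72 mm wide (x) and 24 mm thick, lie across the top of the two x-running rails, running the full 1386 mm width of the frame in y; along x they sit between the end posts with a 139 mm gap after the −x posts and between neighbouring slats, leaving 145 mm before the +x posts.


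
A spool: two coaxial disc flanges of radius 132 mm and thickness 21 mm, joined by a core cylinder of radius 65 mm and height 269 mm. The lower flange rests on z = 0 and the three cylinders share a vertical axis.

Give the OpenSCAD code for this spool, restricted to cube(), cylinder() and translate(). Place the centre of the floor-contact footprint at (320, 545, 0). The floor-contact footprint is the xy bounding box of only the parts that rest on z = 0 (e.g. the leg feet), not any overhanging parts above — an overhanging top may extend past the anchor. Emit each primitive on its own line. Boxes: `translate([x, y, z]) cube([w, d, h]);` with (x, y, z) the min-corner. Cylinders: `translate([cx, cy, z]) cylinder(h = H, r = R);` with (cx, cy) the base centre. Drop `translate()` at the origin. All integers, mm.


translate([320, 545, 0]) cylinder(h = 21, r = 132);
translate([320, 545, 21]) cylinder(h = 269, r = 65);
translate([320, 545, 290]) cylinder(h = 21, r = 132);


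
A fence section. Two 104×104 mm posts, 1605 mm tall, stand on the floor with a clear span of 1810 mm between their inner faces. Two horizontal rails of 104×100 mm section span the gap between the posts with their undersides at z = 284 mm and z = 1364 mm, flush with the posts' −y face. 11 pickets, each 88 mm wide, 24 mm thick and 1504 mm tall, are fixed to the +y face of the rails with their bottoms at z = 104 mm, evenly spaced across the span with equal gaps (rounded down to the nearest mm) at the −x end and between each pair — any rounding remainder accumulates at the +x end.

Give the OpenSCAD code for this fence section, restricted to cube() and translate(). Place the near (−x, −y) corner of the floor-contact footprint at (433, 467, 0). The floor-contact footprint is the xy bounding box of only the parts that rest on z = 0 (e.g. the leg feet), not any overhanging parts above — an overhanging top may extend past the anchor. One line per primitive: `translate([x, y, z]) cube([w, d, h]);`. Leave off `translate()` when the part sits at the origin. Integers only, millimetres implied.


translate([433, 467, 0]) cube([104, 104, 1605]);
translate([2347, 467, 0]) cube([104, 104, 1605]);
translate([537, 467, 284]) cube([1810, 104, 100]);
translate([537, 467, 1364]) cube([1810, 104, 100]);
translate([607, 571, 104]) cube([88, 24, 1504]);
translate([765, 571, 104]) cube([88, 24, 1504]);
translate([923, 571, 104]) cube([88, 24, 1504]);
translate([1081, 571, 104]) cube([88, 24, 1504]);
translate([1239, 571, 104]) cube([88, 24, 1504]);
translate([1397, 571, 104]) cube([88, 24, 1504]);
translate([1555, 571, 104]) cube([88, 24, 1504]);
translate([1713, 571, 104]) cube([88, 24, 1504]);
translate([1871, 571, 104]) cube([88, 24, 1504]);
translate([2029, 571, 104]) cube([88, 24, 1504]);
translate([2187, 571, 104]) cube([88, 24, 1504]);


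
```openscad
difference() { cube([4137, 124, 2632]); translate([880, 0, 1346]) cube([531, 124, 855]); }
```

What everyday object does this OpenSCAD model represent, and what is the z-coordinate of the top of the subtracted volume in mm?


A wall with a window opening. The window head height is 2201 mm.

A wall with a rectangular opening subtracted — a window. Sill at z = 1346, opening 855 mm tall, so the head is at 1346 + 855 = 2201 mm.


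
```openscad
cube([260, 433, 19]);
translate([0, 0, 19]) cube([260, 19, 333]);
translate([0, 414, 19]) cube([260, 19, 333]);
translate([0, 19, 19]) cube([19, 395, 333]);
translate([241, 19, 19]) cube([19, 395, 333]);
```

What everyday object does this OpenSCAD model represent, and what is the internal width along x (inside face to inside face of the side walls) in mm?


An open box. The internal width is 222 mm.

A 260×433 base slab with four walls standing on it — an open box. The base is 260 mm wide and the walls are 19 mm thick, so the internal width is 260 − 2 × 19 = 222 mm.


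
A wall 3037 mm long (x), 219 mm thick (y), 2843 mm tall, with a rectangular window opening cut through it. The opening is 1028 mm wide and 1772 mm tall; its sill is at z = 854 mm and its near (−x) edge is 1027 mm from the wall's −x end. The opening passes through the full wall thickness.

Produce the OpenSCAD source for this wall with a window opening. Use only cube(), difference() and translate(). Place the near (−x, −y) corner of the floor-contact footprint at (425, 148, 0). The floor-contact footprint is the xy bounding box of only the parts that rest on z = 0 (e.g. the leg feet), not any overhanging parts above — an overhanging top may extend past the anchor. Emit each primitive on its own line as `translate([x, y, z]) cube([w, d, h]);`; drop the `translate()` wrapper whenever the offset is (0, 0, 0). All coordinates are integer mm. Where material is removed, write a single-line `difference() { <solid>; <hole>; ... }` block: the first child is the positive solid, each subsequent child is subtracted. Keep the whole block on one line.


difference() { translate([425, 148, 0]) cube([3037, 219, 2843]); translate([1452, 148, 854]) cube([1028, 219, 1772]); }


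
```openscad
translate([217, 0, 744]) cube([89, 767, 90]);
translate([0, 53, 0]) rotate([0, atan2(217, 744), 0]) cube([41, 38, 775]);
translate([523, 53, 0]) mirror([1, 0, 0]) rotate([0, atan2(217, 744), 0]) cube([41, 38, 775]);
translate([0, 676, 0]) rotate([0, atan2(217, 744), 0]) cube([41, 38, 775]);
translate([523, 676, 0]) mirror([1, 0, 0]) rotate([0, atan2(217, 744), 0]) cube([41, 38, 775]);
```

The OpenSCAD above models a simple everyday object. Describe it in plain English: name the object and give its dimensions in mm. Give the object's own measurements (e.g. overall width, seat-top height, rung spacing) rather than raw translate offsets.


A sawhorse. A 89×767×90 mm beam (x, y, z) sits on two A-frame leg pairs. Each pair is two raked legs of 41×38 mm section (38 mm along y) splaying symmetrically in x. Each leg rises 744 mm vertically over 217 mm of horizontal reach and is 775 mm long along its own axis. Every leg's outer bottom edge rests on the floor and its outer top edge meets a bottom edge of the beam — the left legs (tilting toward +x) meet the beam's −x bottom edge, the right legs (their mirror images, tilting toward −x) meet its +x bottom edge — so the leg tops tuck under the beam, the beam's underside is 744 mm above the floor, and the feet are 523 mm apart outside-to-outside with the beam centred between them. The two leg pairs are set in 53 mm from either end of the beam.


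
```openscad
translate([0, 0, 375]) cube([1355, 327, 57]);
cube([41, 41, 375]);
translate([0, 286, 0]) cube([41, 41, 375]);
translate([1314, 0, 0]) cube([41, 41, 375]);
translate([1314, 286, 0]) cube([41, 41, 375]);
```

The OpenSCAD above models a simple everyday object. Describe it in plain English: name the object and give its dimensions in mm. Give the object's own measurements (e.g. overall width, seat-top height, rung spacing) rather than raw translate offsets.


A bench: a 1355×327 mm seat slab, 57 mm thick, top at z = 432 mm, on four 41×41 mm square legs flush with the seat corners and standing on z = 0.


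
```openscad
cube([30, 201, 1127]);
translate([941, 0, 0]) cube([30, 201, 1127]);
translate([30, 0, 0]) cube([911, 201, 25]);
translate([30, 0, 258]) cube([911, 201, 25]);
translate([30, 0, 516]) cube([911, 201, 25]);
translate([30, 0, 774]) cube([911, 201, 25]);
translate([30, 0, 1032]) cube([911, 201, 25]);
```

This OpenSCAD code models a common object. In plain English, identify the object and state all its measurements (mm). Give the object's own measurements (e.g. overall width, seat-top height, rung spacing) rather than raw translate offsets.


An open bookshelf. Two side panels, each 30 mm thick, 201 mm deep and 1127 mm tall, stand 971 mm apart (outside-to-outside). Between them sit 5 shelves, each 25 mm thick and 201 mm deep, spanning the full gap between the sides. The bottom shelf rests on the floor (its underside at z = 0) and the clear gap between one shelf's top and the next shelf's underside is 233 mm.
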